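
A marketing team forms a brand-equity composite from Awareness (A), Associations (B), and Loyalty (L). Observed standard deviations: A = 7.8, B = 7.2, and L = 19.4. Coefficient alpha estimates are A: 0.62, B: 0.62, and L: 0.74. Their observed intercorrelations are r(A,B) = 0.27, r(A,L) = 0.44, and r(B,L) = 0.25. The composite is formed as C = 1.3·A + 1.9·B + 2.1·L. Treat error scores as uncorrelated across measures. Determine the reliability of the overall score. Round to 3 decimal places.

0.797

Var(C) = 1.3²·7.8² + 1.9²·7.2² + 2.1²·19.4² + 2·[2.47·7.8·7.2·0.27 + 2.73·7.8·19.4·0.44 + 3.99·7.2·19.4·0.25] = 1949.71 + 717.099 = 2666.81.
With uncorrelated errors the cross-covariances are all true-score covariance, so they carry over unchanged; only the diagonal terms shrink to ρᵢσᵢ².
True-score variance = [1.3²·7.8²·0.62 + 1.9²·7.2²·0.62 + 2.1²·19.4²·0.74] + 717.099 = 1407.99 + 717.099 = 2125.09.
Reliability = 2125.09 / 2666.81 = 0.797.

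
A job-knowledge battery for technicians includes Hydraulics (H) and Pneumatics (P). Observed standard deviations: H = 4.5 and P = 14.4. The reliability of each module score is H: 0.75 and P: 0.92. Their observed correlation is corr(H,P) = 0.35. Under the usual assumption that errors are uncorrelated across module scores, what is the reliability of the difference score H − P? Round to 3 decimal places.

Var(H−P) = 4.5² + 14.4² − 2·4.5·14.4·0.35 = 227.61 − 45.36 = 182.25.
Because errors are independent across components, Cov(Tᵢ,Tⱼ) = Cov(Xᵢ,Xⱼ); the off-diagonal part of the true-score variance is the same as above.
True-score variance = [4.5²·0.75 + 14.4²·0.92] − 45.36 = 205.959 − 45.36 = 160.599.
Reliability = 160.599 / 182.25 = 0.881.

0.881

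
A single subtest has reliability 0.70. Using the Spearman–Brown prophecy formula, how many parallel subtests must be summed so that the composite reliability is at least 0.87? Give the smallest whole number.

3

k ≥ ρ*(1−ρ₁)/(ρ₁(1−ρ*)) = 0.87·0.30 / (0.70·0.13) = 2.868.
Smallest integer k = 3.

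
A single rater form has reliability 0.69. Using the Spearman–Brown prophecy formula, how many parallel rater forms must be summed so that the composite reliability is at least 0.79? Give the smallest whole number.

2

k ≥ ρ*(1−ρ₁)/(ρ₁(1−ρ*)) = 0.79·0.31 / (0.69·0.21) = 1.690.
Smallest integer k = 2.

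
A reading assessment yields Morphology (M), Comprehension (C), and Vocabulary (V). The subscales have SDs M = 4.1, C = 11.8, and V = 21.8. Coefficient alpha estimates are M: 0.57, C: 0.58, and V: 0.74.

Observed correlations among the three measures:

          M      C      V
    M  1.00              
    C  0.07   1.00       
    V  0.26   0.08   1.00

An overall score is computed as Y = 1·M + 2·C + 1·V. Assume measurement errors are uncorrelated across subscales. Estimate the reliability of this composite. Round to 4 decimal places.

0.6939

Var(Y) = 4.1² + 2²·11.8² + 21.8² + 2·[2·4.1·11.8·0.07 + 4.1·21.8·0.26 + 2·11.8·21.8·0.08] = 1049.01 + 142.341 = 1191.35.
Because errors are independent across components, Cov(Tᵢ,Tⱼ) = Cov(Xᵢ,Xⱼ); the off-diagonal part of the true-score variance is the same as above.
True-score variance = [4.1²·0.57 + 2²·11.8²·0.58 + 21.8²·0.74] + 142.341 = 684.296 + 142.341 = 826.637.
Reliability = 826.637 / 1191.35 = 0.6939.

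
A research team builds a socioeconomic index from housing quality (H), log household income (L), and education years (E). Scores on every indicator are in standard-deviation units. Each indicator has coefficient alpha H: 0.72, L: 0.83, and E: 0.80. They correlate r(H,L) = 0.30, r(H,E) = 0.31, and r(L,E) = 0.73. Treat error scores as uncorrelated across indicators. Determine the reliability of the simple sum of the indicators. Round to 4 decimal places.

0.8856

Var(H+L+E) = 3 + 2·[0.30 + 0.31 + 0.73] = 3 + 2.68 = 5.68.
Under uncorrelated errors the observed covariances equal the true-score covariances, so only the own-variance terms attenuate.
True-score variance = [0.72 + 0.83 + 0.80] + 2.68 = 2.35 + 2.68 = 5.03.
Reliability = 5.03 / 5.68 = 0.8856.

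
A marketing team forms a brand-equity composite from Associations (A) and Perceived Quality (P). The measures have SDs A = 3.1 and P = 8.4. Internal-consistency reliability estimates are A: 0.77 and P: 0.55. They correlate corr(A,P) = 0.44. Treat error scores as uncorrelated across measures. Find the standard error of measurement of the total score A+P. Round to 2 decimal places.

Var(total) = 80.17 + 22.9152 = 103.085.
True-score variance = 46.2077 + 22.9152 = 69.1229, so reliability = 0.6705.
Error variance = 103.085 − 69.1229 = 33.9623; SEM = √33.9623 = 5.83.

5.83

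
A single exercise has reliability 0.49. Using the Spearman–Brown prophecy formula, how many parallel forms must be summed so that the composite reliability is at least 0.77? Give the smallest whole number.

4

k ≥ ρ*(1−ρ₁)/(ρ₁(1−ρ*)) = 0.77·0.51 / (0.49·0.23) = 3.484.
Smallest integer k = 4.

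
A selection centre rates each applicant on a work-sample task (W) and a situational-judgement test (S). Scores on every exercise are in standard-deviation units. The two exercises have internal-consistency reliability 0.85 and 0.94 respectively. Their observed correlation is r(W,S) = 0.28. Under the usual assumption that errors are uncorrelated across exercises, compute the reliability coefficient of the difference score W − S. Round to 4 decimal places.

0.8542

Var(W−S) = 1 + 1 − 2·0.28 = 2 − 0.56 = 1.44.
With uncorrelated errors the cross-covariances are all true-score covariance, so they carry over unchanged; only the diagonal terms shrink to ρᵢσᵢ².
True-score variance = [0.85 + 0.94] − 0.56 = 1.79 − 0.56 = 1.23.
Reliability = 1.23 / 1.44 = 0.8542.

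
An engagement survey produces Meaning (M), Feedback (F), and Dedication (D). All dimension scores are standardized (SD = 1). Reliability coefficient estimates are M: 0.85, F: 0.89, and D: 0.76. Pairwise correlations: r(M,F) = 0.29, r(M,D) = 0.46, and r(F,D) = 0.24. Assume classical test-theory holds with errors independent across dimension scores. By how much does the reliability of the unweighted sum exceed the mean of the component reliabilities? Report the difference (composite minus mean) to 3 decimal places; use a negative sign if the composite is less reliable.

0.066

Var(sum) = 3 + 1.98 = 4.98; true-score variance = 2.5 + 1.98 = 4.48; composite reliability = 0.8996.
Mean component reliability = 0.8333.
Difference = 0.8996 − 0.8333 = 0.066.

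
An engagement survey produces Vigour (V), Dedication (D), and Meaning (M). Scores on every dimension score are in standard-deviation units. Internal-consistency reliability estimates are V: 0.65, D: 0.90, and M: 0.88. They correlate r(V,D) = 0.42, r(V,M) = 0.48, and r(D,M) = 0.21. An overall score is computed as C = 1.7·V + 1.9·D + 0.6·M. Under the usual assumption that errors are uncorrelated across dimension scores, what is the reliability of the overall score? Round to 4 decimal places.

0.8717

Var(C) = 1.7² + 1.9² + 0.6² + 2·[3.23·0.42 + 1.02·0.48 + 1.14·0.21] = 6.86 + 4.1712 = 11.0312.
Under uncorrelated errors the observed covariances equal the true-score covariances, so only the own-variance terms attenuate.
True-score variance = [1.7²·0.65 + 1.9²·0.90 + 0.6²·0.88] + 4.1712 = 5.4443 + 4.1712 = 9.6155.
Reliability = 9.6155 / 11.0312 = 0.8717.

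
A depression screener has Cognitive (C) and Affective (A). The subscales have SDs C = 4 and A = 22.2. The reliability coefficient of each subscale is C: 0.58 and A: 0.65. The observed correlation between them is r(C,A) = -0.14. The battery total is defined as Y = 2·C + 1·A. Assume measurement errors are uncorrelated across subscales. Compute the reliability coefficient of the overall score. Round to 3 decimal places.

Var(Y) = 2²·4² + 22.2² + 2·[2·4·22.2·(-0.14)] = 556.84 − 49.728 = 507.112.
Under uncorrelated errors the observed covariances equal the true-score covariances, so only the own-variance terms attenuate.
True-score variance = [2²·4²·0.58 + 22.2²·0.65] − 49.728 = 357.466 − 49.728 = 307.738.
Reliability = 307.738 / 507.112 = 0.607.

0.607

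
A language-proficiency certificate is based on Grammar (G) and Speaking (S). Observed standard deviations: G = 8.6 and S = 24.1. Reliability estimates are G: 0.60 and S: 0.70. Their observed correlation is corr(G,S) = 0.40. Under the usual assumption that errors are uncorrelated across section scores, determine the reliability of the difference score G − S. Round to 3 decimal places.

Var(G−S) = 8.6² + 24.1² − 2·8.6·24.1·0.40 = 654.77 − 165.808 = 488.962.
With uncorrelated errors the cross-covariances are all true-score covariance, so they carry over unchanged; only the diagonal terms shrink to ρᵢσᵢ².
True-score variance = [8.6²·0.60 + 24.1²·0.70] − 165.808 = 450.943 − 165.808 = 285.135.
Reliability = 285.135 / 488.962 = 0.583.

0.583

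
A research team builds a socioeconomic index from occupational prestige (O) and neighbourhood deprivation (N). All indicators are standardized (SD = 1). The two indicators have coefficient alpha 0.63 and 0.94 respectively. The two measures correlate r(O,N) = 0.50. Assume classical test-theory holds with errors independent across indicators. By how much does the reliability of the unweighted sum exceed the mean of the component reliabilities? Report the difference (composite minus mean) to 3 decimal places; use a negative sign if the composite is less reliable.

0.072

Var(sum) = 2 + 1 = 3; true-score variance = 1.57 + 1 = 2.57; composite reliability = 0.8567.
Mean component reliability = 0.7850.
Difference = 0.8567 − 0.7850 = 0.072.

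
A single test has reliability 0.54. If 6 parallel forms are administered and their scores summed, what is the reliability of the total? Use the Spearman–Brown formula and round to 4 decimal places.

ρ_k = kρ / (1 + (k−1)ρ) = 6·0.54 / (1 + 5·0.54) = 3.240 / 3.700 = 0.8757.

0.8757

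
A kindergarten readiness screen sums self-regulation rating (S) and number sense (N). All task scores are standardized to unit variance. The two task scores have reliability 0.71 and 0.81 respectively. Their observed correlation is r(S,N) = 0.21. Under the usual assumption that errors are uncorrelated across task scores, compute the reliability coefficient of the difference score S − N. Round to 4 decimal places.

Var(S−N) = 1 + 1 − 2·0.21 = 2 − 0.42 = 1.58.
With uncorrelated errors the cross-covariances are all true-score covariance, so they carry over unchanged; only the diagonal terms shrink to ρᵢσᵢ².
True-score variance = [0.71 + 0.81] − 0.42 = 1.52 − 0.42 = 1.1.
Reliability = 1.1 / 1.58 = 0.6962.

0.6962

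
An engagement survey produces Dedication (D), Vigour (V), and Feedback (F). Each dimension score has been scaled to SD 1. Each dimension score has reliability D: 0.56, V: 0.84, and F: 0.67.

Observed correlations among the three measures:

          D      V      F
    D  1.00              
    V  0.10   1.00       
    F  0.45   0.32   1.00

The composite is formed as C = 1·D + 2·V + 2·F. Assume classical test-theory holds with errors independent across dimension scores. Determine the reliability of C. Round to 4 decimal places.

0.8256

Var(C) = 1 + 2² + 2² + 2·[2·0.10 + 2·0.45 + 4·0.32] = 9 + 4.76 = 13.76.
Because errors are independent across components, Cov(Tᵢ,Tⱼ) = Cov(Xᵢ,Xⱼ); the off-diagonal part of the true-score variance is the same as above.
True-score variance = [0.56 + 2²·0.84 + 2²·0.67] + 4.76 = 6.6 + 4.76 = 11.36.
Reliability = 11.36 / 13.76 = 0.8256.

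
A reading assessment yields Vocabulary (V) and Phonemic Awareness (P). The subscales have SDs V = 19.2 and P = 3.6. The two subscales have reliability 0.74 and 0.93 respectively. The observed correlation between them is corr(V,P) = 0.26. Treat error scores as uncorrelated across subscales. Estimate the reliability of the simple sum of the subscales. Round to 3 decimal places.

Var(V+P) = 19.2² + 3.6² + 2·[19.2·3.6·0.26] = 381.6 + 35.9424 = 417.542.
Under uncorrelated errors the observed covariances equal the true-score covariances, so only the own-variance terms attenuate.
True-score variance = [19.2²·0.74 + 3.6²·0.93] + 35.9424 = 284.846 + 35.9424 = 320.789.
Reliability = 320.789 / 417.542 = 0.768.

0.768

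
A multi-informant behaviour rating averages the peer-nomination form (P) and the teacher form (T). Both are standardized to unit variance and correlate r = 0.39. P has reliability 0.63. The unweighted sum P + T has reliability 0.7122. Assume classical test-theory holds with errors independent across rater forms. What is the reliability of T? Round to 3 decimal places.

0.570

Var(P+T) = 2 + 2·0.39 = 2.780.
True-score variance = ρ_P + ρ_T + 2·0.39, so 0.7122 = (0.63 + ρ_T + 0.78) / 2.780.
ρ_T = 0.7122·2.780 − 0.63 − 0.78 = 0.570.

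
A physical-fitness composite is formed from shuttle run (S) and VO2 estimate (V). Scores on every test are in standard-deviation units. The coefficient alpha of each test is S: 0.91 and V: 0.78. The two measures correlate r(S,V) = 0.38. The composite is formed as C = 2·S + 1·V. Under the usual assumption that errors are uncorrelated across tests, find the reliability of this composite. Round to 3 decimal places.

Var(C) = 2² + 1 + 2·[2·0.38] = 5 + 1.52 = 6.52.
Because errors are independent across components, Cov(Tᵢ,Tⱼ) = Cov(Xᵢ,Xⱼ); the off-diagonal part of the true-score variance is the same as above.
True-score variance = [2²·0.91 + 0.78] + 1.52 = 4.42 + 1.52 = 5.94.
Reliability = 5.94 / 6.52 = 0.911.

0.911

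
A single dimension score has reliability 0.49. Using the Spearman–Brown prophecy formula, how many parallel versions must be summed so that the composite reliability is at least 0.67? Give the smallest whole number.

3

k ≥ ρ*(1−ρ₁)/(ρ₁(1−ρ*)) = 0.67·0.51 / (0.49·0.33) = 2.113.
Smallest integer k = 3.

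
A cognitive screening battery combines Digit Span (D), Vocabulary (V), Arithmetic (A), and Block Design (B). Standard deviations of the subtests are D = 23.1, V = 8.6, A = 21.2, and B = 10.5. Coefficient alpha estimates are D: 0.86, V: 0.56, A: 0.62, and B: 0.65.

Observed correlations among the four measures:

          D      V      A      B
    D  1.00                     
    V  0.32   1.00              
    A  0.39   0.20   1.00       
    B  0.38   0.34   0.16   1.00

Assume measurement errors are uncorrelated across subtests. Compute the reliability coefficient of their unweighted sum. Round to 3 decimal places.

0.847

Var(D+V+A+B) = 23.1² + 8.6² + 21.2² + 10.5² + 2·[23.1·8.6·0.32 + 23.1·21.2·0.39 + 23.1·10.5·0.38 + 8.6·21.2·0.20 + 8.6·10.5·0.34 + 21.2·10.5·0.16] = 1167.26 + 899.026 = 2066.29.
Under uncorrelated errors the observed covariances equal the true-score covariances, so only the own-variance terms attenuate.
True-score variance = [23.1²·0.86 + 8.6²·0.56 + 21.2²·0.62 + 10.5²·0.65] + 899.026 = 850.638 + 899.026 = 1749.66.
Reliability = 1749.66 / 2066.29 = 0.847.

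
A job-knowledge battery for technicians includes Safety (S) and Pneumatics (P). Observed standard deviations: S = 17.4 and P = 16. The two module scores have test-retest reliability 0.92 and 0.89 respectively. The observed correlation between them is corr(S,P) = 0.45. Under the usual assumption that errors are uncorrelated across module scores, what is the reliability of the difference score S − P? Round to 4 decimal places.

Var(S−P) = 17.4² + 16² − 2·17.4·16·0.45 = 558.76 − 250.56 = 308.2.
Under uncorrelated errors the observed covariances equal the true-score covariances, so only the own-variance terms attenuate.
True-score variance = [17.4²·0.92 + 16²·0.89] − 250.56 = 506.379 − 250.56 = 255.819.
Reliability = 255.819 / 308.2 = 0.8300.

0.8300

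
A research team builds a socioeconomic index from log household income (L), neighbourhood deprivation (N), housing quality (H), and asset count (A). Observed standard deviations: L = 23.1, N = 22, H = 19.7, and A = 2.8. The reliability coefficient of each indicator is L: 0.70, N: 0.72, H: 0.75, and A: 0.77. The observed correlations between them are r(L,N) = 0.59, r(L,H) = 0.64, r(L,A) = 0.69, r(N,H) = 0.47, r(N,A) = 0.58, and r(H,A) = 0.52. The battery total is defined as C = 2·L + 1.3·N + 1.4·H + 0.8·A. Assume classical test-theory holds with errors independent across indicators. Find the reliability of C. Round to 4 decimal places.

0.8663

Var(C) = 2²·23.1² + 1.3²·22² + 1.4²·19.7² + 0.8²·2.8² + 2·[2.6·23.1·22·0.59 + 2.8·23.1·19.7·0.64 + 1.6·23.1·2.8·0.69 + 1.82·22·19.7·0.47 + 1.04·22·2.8·0.58 + 1.12·19.7·2.8·0.52] = 3718.07 + 4212.97 = 7931.04.
With uncorrelated errors the cross-covariances are all true-score covariance, so they carry over unchanged; only the diagonal terms shrink to ρᵢσᵢ².
True-score variance = [2²·23.1²·0.70 + 1.3²·22²·0.72 + 1.4²·19.7²·0.75 + 0.8²·2.8²·0.77] + 4212.97 = 2657.4 + 4212.97 = 6870.36.
Reliability = 6870.36 / 7931.04 = 0.8663.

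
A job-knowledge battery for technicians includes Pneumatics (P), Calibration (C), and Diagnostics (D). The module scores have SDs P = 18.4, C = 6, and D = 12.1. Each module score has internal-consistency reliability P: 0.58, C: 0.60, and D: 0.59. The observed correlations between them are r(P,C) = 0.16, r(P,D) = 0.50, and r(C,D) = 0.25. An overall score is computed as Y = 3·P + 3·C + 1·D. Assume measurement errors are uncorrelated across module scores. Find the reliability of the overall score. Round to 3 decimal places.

0.681

Var(Y) = 3²·18.4² + 3²·6² + 12.1² + 2·[9·18.4·6·0.16 + 3·18.4·12.1·0.50 + 3·6·12.1·0.25] = 3517.45 + 1094.77 = 4612.22.
Because errors are independent across components, Cov(Tᵢ,Tⱼ) = Cov(Xᵢ,Xⱼ); the off-diagonal part of the true-score variance is the same as above.
True-score variance = [3²·18.4²·0.58 + 3²·6²·0.60 + 12.1²·0.59] + 1094.77 = 2048.07 + 1094.77 = 3142.84.
Reliability = 3142.84 / 4612.22 = 0.681.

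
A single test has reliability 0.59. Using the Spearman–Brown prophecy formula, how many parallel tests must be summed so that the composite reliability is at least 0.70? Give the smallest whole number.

k ≥ ρ*(1−ρ₁)/(ρ₁(1−ρ*)) = 0.70·0.41 / (0.59·0.30) = 1.621.
Smallest integer k = 2.

2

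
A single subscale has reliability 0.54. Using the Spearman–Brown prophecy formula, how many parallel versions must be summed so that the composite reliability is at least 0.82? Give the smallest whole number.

4

k ≥ ρ*(1−ρ₁)/(ρ₁(1−ρ*)) = 0.82·0.46 / (0.54·0.18) = 3.881.
Smallest integer k = 4.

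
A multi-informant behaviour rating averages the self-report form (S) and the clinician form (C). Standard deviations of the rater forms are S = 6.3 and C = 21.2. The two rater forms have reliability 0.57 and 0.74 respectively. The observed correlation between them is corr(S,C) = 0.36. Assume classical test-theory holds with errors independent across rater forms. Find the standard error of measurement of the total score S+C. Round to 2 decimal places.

11.57

Var(total) = 489.13 + 96.1632 = 585.293.
True-score variance = 355.209 + 96.1632 = 451.372, so reliability = 0.7712.
Error variance = 585.293 − 451.372 = 133.921; SEM = √133.921 = 11.57.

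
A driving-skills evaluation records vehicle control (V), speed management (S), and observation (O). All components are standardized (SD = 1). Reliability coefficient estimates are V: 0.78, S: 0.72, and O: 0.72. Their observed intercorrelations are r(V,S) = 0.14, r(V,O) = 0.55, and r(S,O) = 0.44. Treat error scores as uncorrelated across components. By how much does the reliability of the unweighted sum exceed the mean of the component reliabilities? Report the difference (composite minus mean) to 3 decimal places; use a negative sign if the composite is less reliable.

0.112

Var(sum) = 3 + 2.26 = 5.26; true-score variance = 2.22 + 2.26 = 4.48; composite reliability = 0.8517.
Mean component reliability = 0.7400.
Difference = 0.8517 − 0.7400 = 0.112.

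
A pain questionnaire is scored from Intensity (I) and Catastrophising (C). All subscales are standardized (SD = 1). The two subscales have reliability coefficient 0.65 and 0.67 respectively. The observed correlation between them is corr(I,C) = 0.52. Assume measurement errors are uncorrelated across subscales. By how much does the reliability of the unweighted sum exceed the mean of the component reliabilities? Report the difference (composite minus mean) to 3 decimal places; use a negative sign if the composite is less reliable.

0.116

Var(sum) = 2 + 1.04 = 3.04; true-score variance = 1.32 + 1.04 = 2.36; composite reliability = 0.7763.
Mean component reliability = 0.6600.
Difference = 0.7763 − 0.6600 = 0.116.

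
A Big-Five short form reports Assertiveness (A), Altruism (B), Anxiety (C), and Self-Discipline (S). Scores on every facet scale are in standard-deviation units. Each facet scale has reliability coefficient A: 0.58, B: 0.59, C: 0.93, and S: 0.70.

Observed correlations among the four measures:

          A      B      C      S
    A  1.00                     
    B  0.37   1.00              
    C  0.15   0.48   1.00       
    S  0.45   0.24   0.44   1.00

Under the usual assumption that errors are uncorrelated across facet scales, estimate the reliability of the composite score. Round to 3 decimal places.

Var(A+B+C+S) = 4 + 2·[0.37 + 0.15 + 0.45 + 0.48 + 0.24 + 0.44] = 4 + 4.26 = 8.26.
Under uncorrelated errors the observed covariances equal the true-score covariances, so only the own-variance terms attenuate.
True-score variance = [0.58 + 0.59 + 0.93 + 0.70] + 4.26 = 2.8 + 4.26 = 7.06.
Reliability = 7.06 / 8.26 = 0.855.

0.855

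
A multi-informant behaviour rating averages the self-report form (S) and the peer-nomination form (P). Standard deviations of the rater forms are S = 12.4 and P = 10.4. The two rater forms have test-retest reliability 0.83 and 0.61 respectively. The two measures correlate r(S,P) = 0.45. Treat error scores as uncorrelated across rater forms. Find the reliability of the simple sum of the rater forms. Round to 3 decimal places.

0.819

Var(S+P) = 12.4² + 10.4² + 2·[12.4·10.4·0.45] = 261.92 + 116.064 = 377.984.
With uncorrelated errors the cross-covariances are all true-score covariance, so they carry over unchanged; only the diagonal terms shrink to ρᵢσᵢ².
True-score variance = [12.4²·0.83 + 10.4²·0.61] + 116.064 = 193.598 + 116.064 = 309.662.
Reliability = 309.662 / 377.984 = 0.819.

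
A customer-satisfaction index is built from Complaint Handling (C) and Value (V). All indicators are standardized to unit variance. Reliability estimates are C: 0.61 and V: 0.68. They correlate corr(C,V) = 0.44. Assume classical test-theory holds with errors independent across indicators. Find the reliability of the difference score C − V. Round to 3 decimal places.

0.366

Var(C−V) = 1 + 1 − 2·0.44 = 2 − 0.88 = 1.12.
With uncorrelated errors the cross-covariances are all true-score covariance, so they carry over unchanged; only the diagonal terms shrink to ρᵢσᵢ².
True-score variance = [0.61 + 0.68] − 0.88 = 1.29 − 0.88 = 0.41.
Reliability = 0.41 / 1.12 = 0.366.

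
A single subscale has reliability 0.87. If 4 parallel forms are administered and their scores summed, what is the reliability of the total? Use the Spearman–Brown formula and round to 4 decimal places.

ρ_k = kρ / (1 + (k−1)ρ) = 4·0.87 / (1 + 3·0.87) = 3.480 / 3.610 = 0.9640.

0.9640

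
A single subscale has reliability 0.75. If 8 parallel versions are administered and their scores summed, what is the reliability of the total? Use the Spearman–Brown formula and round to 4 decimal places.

ρ_k = kρ / (1 + (k−1)ρ) = 8·0.75 / (1 + 7·0.75) = 6.000 / 6.250 = 0.9600.

0.9600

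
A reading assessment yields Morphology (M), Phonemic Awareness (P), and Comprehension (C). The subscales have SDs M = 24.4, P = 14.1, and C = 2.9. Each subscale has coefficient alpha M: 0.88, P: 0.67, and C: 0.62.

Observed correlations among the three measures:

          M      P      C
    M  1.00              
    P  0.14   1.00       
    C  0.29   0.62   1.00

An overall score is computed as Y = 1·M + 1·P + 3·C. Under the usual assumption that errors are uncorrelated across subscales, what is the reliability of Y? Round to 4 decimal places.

0.8664

Var(Y) = 24.4² + 14.1² + 3²·2.9² + 2·[24.4·14.1·0.14 + 3·24.4·2.9·0.29 + 3·14.1·2.9·0.62] = 869.86 + 371.564 = 1241.42.
With uncorrelated errors the cross-covariances are all true-score covariance, so they carry over unchanged; only the diagonal terms shrink to ρᵢσᵢ².
True-score variance = [24.4²·0.88 + 14.1²·0.67 + 3²·2.9²·0.62] + 371.564 = 704.047 + 371.564 = 1075.61.
Reliability = 1075.61 / 1241.42 = 0.8664.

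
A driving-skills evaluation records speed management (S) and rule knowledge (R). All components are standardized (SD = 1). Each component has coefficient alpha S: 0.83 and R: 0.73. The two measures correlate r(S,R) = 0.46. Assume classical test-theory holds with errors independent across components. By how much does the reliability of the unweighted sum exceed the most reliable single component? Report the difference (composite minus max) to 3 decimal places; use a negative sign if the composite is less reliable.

Var(sum) = 2 + 0.92 = 2.92; true-score variance = 1.56 + 0.92 = 2.48; composite reliability = 0.8493.
Max component reliability = 0.8300.
Difference = 0.8493 − 0.8300 = 0.019.

0.019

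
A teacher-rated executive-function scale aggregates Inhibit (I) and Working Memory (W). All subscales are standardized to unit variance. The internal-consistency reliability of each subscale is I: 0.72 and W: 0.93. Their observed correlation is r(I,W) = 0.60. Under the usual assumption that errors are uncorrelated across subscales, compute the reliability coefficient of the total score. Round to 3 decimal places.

Var(I+W) = 2 + 2·[0.60] = 2 + 1.2 = 3.2.
Under uncorrelated errors the observed covariances equal the true-score covariances, so only the own-variance terms attenuate.
True-score variance = [0.72 + 0.93] + 1.2 = 1.65 + 1.2 = 2.85.
Reliability = 2.85 / 3.2 = 0.891.

0.891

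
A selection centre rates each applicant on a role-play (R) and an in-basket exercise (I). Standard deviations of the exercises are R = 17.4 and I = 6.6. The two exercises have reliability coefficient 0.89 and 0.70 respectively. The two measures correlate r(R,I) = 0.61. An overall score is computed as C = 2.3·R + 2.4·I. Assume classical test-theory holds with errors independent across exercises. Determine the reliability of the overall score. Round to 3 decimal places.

0.904

Var(C) = 2.3²·17.4² + 2.4²·6.6² + 2·[5.52·17.4·6.6·0.61] = 1852.51 + 773.378 = 2625.88.
With uncorrelated errors the cross-covariances are all true-score covariance, so they carry over unchanged; only the diagonal terms shrink to ρᵢσᵢ².
True-score variance = [2.3²·17.4²·0.89 + 2.4²·6.6²·0.70] + 773.378 = 1601.06 + 773.378 = 2374.44.
Reliability = 2374.44 / 2625.88 = 0.904.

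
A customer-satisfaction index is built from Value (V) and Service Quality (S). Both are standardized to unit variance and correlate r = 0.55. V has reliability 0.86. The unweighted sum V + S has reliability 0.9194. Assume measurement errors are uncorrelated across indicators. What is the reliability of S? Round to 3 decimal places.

Var(V+S) = 2 + 2·0.55 = 3.100.
True-score variance = ρ_V + ρ_S + 2·0.55, so 0.9194 = (0.86 + ρ_S + 1.10) / 3.100.
ρ_S = 0.9194·3.100 − 0.86 − 1.10 = 0.890.

0.890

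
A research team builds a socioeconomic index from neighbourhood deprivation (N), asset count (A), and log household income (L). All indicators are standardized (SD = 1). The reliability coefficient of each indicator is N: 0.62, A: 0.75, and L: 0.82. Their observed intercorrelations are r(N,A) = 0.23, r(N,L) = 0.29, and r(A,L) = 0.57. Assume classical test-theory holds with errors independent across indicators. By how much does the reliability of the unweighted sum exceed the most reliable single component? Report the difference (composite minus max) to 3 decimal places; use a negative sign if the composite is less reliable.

0.024

Var(sum) = 3 + 2.18 = 5.18; true-score variance = 2.19 + 2.18 = 4.37; composite reliability = 0.8436.
Max component reliability = 0.8200.
Difference = 0.8436 − 0.8200 = 0.024.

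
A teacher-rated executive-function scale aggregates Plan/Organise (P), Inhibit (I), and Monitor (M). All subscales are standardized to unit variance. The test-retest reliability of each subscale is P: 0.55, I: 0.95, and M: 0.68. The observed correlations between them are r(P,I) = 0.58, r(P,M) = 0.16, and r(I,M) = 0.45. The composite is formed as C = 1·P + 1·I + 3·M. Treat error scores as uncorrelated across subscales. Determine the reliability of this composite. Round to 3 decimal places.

0.786

Var(C) = 1 + 1 + 3² + 2·[0.58 + 3·0.16 + 3·0.45] = 11 + 4.82 = 15.82.
Under uncorrelated errors the observed covariances equal the true-score covariances, so only the own-variance terms attenuate.
True-score variance = [0.55 + 0.95 + 3²·0.68] + 4.82 = 7.62 + 4.82 = 12.44.
Reliability = 12.44 / 15.82 = 0.786.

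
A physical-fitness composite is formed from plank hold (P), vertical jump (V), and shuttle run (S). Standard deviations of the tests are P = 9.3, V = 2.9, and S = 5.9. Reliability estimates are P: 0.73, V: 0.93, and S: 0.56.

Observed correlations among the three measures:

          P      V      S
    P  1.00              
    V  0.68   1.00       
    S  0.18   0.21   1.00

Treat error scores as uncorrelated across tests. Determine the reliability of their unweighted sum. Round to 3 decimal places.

0.797

Var(P+V+S) = 9.3² + 2.9² + 5.9² + 2·[9.3·2.9·0.68 + 9.3·5.9·0.18 + 2.9·5.9·0.21] = 129.71 + 63.6186 = 193.329.
Under uncorrelated errors the observed covariances equal the true-score covariances, so only the own-variance terms attenuate.
True-score variance = [9.3²·0.73 + 2.9²·0.93 + 5.9²·0.56] + 63.6186 = 90.4526 + 63.6186 = 154.071.
Reliability = 154.071 / 193.329 = 0.797.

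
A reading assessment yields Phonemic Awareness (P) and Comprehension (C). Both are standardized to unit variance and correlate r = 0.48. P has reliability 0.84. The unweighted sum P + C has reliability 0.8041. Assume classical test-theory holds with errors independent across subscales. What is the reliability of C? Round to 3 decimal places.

Var(P+C) = 2 + 2·0.48 = 2.960.
True-score variance = ρ_P + ρ_C + 2·0.48, so 0.8041 = (0.84 + ρ_C + 0.96) / 2.960.
ρ_C = 0.8041·2.960 − 0.84 − 0.96 = 0.580.

0.580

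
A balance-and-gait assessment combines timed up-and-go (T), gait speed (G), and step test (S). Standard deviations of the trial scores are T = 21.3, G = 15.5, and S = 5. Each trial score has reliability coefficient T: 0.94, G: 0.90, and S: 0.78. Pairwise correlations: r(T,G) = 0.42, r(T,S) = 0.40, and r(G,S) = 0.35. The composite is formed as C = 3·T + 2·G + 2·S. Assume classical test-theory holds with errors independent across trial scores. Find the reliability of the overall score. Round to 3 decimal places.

0.952

Var(C) = 3²·21.3² + 2²·15.5² + 2²·5² + 2·[6·21.3·15.5·0.42 + 6·21.3·5·0.40 + 4·15.5·5·0.35] = 5144.21 + 2392.16 = 7536.37.
With uncorrelated errors the cross-covariances are all true-score covariance, so they carry over unchanged; only the diagonal terms shrink to ρᵢσᵢ².
True-score variance = [3²·21.3²·0.94 + 2²·15.5²·0.90 + 2²·5²·0.78] + 2392.16 = 4781.12 + 2392.16 = 7173.27.
Reliability = 7173.27 / 7536.37 = 0.952.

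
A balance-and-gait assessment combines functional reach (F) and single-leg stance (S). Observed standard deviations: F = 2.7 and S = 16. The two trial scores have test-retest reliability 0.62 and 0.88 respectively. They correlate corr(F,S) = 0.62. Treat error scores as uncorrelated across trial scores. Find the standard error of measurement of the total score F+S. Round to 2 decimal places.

Var(total) = 263.29 + 53.568 = 316.858.
True-score variance = 229.8 + 53.568 = 283.368, so reliability = 0.8943.
Error variance = 316.858 − 283.368 = 33.4902; SEM = √33.4902 = 5.79.

5.79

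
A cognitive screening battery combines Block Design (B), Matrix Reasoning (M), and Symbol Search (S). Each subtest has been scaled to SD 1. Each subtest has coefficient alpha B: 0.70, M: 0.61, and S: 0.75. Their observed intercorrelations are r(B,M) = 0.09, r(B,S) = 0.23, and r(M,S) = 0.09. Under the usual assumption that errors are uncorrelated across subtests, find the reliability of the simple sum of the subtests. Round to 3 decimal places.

Var(B+M+S) = 3 + 2·[0.09 + 0.23 + 0.09] = 3 + 0.82 = 3.82.
Under uncorrelated errors the observed covariances equal the true-score covariances, so only the own-variance terms attenuate.
True-score variance = [0.70 + 0.61 + 0.75] + 0.82 = 2.06 + 0.82 = 2.88.
Reliability = 2.88 / 3.82 = 0.754.

0.754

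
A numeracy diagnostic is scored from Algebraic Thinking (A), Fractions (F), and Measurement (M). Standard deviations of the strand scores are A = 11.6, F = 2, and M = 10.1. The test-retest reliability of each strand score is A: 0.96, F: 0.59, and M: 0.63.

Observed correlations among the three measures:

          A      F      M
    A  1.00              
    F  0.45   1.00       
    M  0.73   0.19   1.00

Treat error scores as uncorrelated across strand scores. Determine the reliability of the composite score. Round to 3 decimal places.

Var(A+F+M) = 11.6² + 2² + 10.1² + 2·[11.6·2·0.45 + 11.6·10.1·0.73 + 2·10.1·0.19] = 240.57 + 199.61 = 440.18.
Because errors are independent across components, Cov(Tᵢ,Tⱼ) = Cov(Xᵢ,Xⱼ); the off-diagonal part of the true-score variance is the same as above.
True-score variance = [11.6²·0.96 + 2²·0.59 + 10.1²·0.63] + 199.61 = 195.804 + 199.61 = 395.413.
Reliability = 395.413 / 440.18 = 0.898.

0.898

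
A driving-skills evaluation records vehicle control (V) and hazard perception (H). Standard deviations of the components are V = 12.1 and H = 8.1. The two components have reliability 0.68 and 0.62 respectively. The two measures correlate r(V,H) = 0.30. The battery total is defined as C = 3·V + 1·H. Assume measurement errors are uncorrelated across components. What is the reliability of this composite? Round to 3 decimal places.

Var(C) = 3²·12.1² + 8.1² + 2·[3·12.1·8.1·0.30] = 1383.3 + 176.418 = 1559.72.
Because errors are independent across components, Cov(Tᵢ,Tⱼ) = Cov(Xᵢ,Xⱼ); the off-diagonal part of the true-score variance is the same as above.
True-score variance = [3²·12.1²·0.68 + 8.1²·0.62] + 176.418 = 936.707 + 176.418 = 1113.13.
Reliability = 1113.13 / 1559.72 = 0.714.

0.714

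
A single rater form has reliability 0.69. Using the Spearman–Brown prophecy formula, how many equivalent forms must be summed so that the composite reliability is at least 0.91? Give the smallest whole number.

5

k ≥ ρ*(1−ρ₁)/(ρ₁(1−ρ*)) = 0.91·0.31 / (0.69·0.09) = 4.543.
Smallest integer k = 5.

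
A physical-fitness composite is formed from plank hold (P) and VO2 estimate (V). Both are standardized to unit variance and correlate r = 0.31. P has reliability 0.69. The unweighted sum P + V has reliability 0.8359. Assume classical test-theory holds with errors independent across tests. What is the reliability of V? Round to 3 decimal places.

Var(P+V) = 2 + 2·0.31 = 2.620.
True-score variance = ρ_P + ρ_V + 2·0.31, so 0.8359 = (0.69 + ρ_V + 0.62) / 2.620.
ρ_V = 0.8359·2.620 − 0.69 − 0.62 = 0.880.

0.880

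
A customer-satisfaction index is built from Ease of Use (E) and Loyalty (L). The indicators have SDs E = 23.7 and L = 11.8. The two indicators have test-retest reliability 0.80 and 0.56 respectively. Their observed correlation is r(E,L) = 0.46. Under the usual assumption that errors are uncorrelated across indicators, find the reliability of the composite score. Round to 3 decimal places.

Var(E+L) = 23.7² + 11.8² + 2·[23.7·11.8·0.46] = 700.93 + 257.287 = 958.217.
Because errors are independent across components, Cov(Tᵢ,Tⱼ) = Cov(Xᵢ,Xⱼ); the off-diagonal part of the true-score variance is the same as above.
True-score variance = [23.7²·0.80 + 11.8²·0.56] + 257.287 = 527.326 + 257.287 = 784.614.
Reliability = 784.614 / 958.217 = 0.819.

0.819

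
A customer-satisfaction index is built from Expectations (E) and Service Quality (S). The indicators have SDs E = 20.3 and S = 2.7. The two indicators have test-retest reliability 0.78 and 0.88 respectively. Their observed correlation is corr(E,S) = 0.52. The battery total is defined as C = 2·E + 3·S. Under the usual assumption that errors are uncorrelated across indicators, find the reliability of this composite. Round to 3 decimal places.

0.820

Var(C) = 2²·20.3² + 3²·2.7² + 2·[6·20.3·2.7·0.52] = 1713.97 + 342.014 = 2055.98.
Because errors are independent across components, Cov(Tᵢ,Tⱼ) = Cov(Xᵢ,Xⱼ); the off-diagonal part of the true-score variance is the same as above.
True-score variance = [2²·20.3²·0.78 + 3²·2.7²·0.88] + 342.014 = 1343.46 + 342.014 = 1685.47.
Reliability = 1685.47 / 2055.98 = 0.820.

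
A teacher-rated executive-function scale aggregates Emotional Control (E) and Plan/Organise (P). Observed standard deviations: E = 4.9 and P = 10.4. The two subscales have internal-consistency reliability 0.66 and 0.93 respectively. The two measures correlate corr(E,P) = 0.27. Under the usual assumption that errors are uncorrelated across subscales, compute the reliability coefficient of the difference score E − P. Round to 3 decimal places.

Var(E−P) = 4.9² + 10.4² − 2·4.9·10.4·0.27 = 132.17 − 27.5184 = 104.652.
With uncorrelated errors the cross-covariances are all true-score covariance, so they carry over unchanged; only the diagonal terms shrink to ρᵢσᵢ².
True-score variance = [4.9²·0.66 + 10.4²·0.93] − 27.5184 = 116.435 − 27.5184 = 88.917.
Reliability = 88.917 / 104.652 = 0.850.

0.850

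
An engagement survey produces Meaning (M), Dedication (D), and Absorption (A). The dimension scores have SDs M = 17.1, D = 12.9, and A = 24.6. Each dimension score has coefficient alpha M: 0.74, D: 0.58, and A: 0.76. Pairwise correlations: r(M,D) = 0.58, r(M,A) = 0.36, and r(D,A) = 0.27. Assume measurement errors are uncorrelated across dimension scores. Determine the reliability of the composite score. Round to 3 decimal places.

Var(M+D+A) = 17.1² + 12.9² + 24.6² + 2·[17.1·12.9·0.58 + 17.1·24.6·0.36 + 12.9·24.6·0.27] = 1063.98 + 730.123 = 1794.1.
Under uncorrelated errors the observed covariances equal the true-score covariances, so only the own-variance terms attenuate.
True-score variance = [17.1²·0.74 + 12.9²·0.58 + 24.6²·0.76] + 730.123 = 772.823 + 730.123 = 1502.95.
Reliability = 1502.95 / 1794.1 = 0.838.

0.838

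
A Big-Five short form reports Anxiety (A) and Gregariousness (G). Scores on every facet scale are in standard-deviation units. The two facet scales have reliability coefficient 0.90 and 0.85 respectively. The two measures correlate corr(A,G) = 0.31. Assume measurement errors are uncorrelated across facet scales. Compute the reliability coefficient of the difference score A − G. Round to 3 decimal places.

0.819

Var(A−G) = 1 + 1 − 2·0.31 = 2 − 0.62 = 1.38.
With uncorrelated errors the cross-covariances are all true-score covariance, so they carry over unchanged; only the diagonal terms shrink to ρᵢσᵢ².
True-score variance = [0.90 + 0.85] − 0.62 = 1.75 − 0.62 = 1.13.
Reliability = 1.13 / 1.38 = 0.819.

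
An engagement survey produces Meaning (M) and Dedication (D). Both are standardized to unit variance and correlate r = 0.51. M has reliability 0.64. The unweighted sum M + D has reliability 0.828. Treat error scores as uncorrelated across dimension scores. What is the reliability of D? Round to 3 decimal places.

0.841

Var(M+D) = 2 + 2·0.51 = 3.020.
True-score variance = ρ_M + ρ_D + 2·0.51, so 0.828 = (0.64 + ρ_D + 1.02) / 3.020.
ρ_D = 0.828·3.020 − 0.64 − 1.02 = 0.841.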